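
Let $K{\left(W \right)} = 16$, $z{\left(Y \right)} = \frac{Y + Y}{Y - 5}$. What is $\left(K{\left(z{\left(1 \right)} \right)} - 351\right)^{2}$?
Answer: $112225$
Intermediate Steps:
$z{\left(Y \right)} = \frac{2 Y}{-5 + Y}$
$\left(K{\left(z{\left(1 \right)} \right)} - 351\right)^{2} = \left(16 - 351\right)^{2} = \left(-335\right)^{2} = 112225$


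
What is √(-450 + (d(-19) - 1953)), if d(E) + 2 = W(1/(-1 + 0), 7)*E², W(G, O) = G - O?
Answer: I*√5293 ≈ 72.753*I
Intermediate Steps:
d(E) = -2 - 8*E² (d(E) = -2 + (1/(-1 + 0) - 1*7)*E² = -2 + (1/(-1) - 7)*E² = -2 + (-1 - 7)*E² = -2 - 8*E²)
√(-450 + (d(-19) - 1953)) = √(-450 + ((-2 - 8*(-19)²) - 1953)) = √(-450 + ((-2 - 8*361) - 1953)) = √(-450 + ((-2 - 2888) - 1953)) = √(-450 + (-2890 - 1953)) = √(-450 - 4843) = √(-5293) = I*√5293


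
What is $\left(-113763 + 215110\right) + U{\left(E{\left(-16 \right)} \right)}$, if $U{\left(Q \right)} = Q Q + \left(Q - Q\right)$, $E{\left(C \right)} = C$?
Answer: $101603$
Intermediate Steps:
$U{\left(Q \right)} = Q^{2}$ ($U{\left(Q \right)} = Q^{2} + 0 = Q^{2}$)
$\left(-113763 + 215110\right) + U{\left(E{\left(-16 \right)} \right)} = \left(-113763 + 215110\right) + \left(-16\right)^{2} = 101347 + 256 = 101603$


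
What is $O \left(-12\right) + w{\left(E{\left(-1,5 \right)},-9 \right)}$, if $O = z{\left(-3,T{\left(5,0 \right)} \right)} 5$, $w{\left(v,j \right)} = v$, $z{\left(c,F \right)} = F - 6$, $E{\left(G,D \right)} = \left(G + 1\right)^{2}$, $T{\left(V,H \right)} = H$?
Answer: $360$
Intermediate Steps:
$E{\left(G,D \right)} = \left(1 + G\right)^{2}$
$z{\left(c,F \right)} = -6 + F$ ($z{\left(c,F \right)} = F - 6 = -6 + F$)
$O = -30$ ($O = \left(-6 + 0\right) 5 = \left(-6\right) 5 = -30$)
$O \left(-12\right) + w{\left(E{\left(-1,5 \right)},-9 \right)} = \left(-30\right) \left(-12\right) + \left(1 - 1\right)^{2} = 360 + 0^{2} = 360 + 0 = 360$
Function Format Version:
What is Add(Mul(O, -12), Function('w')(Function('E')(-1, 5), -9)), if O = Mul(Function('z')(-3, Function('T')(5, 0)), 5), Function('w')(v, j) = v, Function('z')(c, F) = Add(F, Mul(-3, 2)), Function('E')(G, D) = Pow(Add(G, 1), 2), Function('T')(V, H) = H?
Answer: 360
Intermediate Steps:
Function('E')(G, D) = Pow(Add(1, G), 2)
Function('z')(c, F) = Add(-6, F) (Function('z')(c, F) = Add(F, -6) = Add(-6, F))
O = -30 (O = Mul(Add(-6, 0), 5) = Mul(-6, 5) = -30)
Add(Mul(O, -12), Function('w')(Function('E')(-1, 5), -9)) = Add(Mul(-30, -12), Pow(Add(1, -1), 2)) = Add(360, Pow(0, 2)) = Add(360, 0) = 360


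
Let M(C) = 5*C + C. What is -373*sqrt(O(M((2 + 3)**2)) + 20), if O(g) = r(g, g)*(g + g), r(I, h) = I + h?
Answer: -746*sqrt(22505) ≈ -1.1191e+5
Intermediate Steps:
M(C) = 6*C
O(g) = 4*g**2 (O(g) = (g + g)*(g + g) = (2*g)*(2*g) = 4*g**2)
-373*sqrt(O(M((2 + 3)**2)) + 20) = -373*sqrt(4*(6*(2 + 3)**2)**2 + 20) = -373*sqrt(4*(6*5**2)**2 + 20) = -373*sqrt(4*(6*25)**2 + 20) = -373*sqrt(4*150**2 + 20) = -373*sqrt(4*22500 + 20) = -373*sqrt(90000 + 20) = -746*sqrt(22505)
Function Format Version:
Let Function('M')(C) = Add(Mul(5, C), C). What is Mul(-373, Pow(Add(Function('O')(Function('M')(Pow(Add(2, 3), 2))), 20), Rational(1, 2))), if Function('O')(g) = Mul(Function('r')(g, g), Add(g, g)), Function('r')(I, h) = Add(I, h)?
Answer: Mul(-746, Pow(22505, Rational(1, 2))) ≈ -1.1191e+5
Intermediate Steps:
Function('M')(C) = Mul(6, C)
Function('O')(g) = Mul(4, Pow(g, 2)) (Function('O')(g) = Mul(Add(g, g), Add(g, g)) = Mul(Mul(2, g), Mul(2, g)) = Mul(4, Pow(g, 2)))
Mul(-373, Pow(Add(Function('O')(Function('M')(Pow(Add(2, 3), 2))), 20), Rational(1, 2))) = Mul(-373, Pow(Add(Mul(4, Pow(Mul(6, Pow(Add(2, 3), 2)), 2)), 20), Rational(1, 2))) = Mul(-373, Pow(Add(Mul(4, Pow(Mul(6, Pow(5, 2)), 2)), 20), Rational(1, 2))) = Mul(-373, Pow(Add(Mul(4, Pow(Mul(6, 25), 2)), 20), Rational(1, 2))) = Mul(-373, Pow(Add(Mul(4, Pow(150, 2)), 20), Rational(1, 2))) = Mul(-373, Pow(Add(Mul(4, 22500), 20), Rational(1, 2))) = Mul(-373, Pow(Add(90000, 20), Rational(1, 2))) = Mul(-373, Pow(90020, Rational(1, 2))) = Mul(-373, Mul(2, Pow(22505, Rational(1, 2)))) = Mul(-746, Pow(22505, Rational(1, 2)))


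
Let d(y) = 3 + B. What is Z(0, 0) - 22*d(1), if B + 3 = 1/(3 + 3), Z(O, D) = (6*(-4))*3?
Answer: -227/3 ≈ -75.667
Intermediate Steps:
Z(O, D) = -72 (Z(O, D) = -24*3 = -72)
B = -17/6 (B = -3 + 1/(3 + 3) = -3 + 1/6 = -3 + ⅙ = -17/6 ≈ -2.8333)
d(y) = ⅙ (d(y) = 3 - 17/6 = ⅙)
Z(0, 0) - 22*d(1) = -72 - 22*⅙ = -72 - 11/3 = -227/3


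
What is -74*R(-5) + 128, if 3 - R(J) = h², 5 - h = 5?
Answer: -94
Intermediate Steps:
h = 0 (h = 5 - 1*5 = 5 - 5 = 0)
R(J) = 3 (R(J) = 3 - 1*0² = 3 - 1*0 = 3 + 0 = 3)
-74*R(-5) + 128 = -74*3 + 128 = -222 + 128 = -94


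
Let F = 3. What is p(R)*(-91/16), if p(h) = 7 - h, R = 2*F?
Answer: -91/16 ≈ -5.6875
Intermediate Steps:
R = 6 (R = 2*3 = 6)
p(R)*(-91/16) = (7 - 1*6)*(-91/16) = (7 - 6)*(-91*1/16) = 1*(-91/16) = -91/16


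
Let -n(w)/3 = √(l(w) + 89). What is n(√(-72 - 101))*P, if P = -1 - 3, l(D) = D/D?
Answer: 36*√10 ≈ 113.84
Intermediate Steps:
l(D) = 1
P = -4
n(w) = -9*√10 (n(w) = -3*√(1 + 89) = -9*√10)
n(√(-72 - 101))*P = -9*√10*(-4) = 36*√10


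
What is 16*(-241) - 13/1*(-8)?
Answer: -3752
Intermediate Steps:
16*(-241) - 13/1*(-8) = -3856 - 13*1*(-8) = -3856 - 13*(-8) = -3856 + 104 = -3752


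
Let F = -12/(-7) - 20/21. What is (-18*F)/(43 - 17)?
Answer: -48/91 ≈ -0.52747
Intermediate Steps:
F = 16/21 (F = -12*(-⅐) - 20*1/21 = 12/7 - 20/21 = 16/21 ≈ 0.76190)
(-18*F)/(43 - 17) = (-18*16/21)/(43 - 17) = -96/7/26 = -96/7*1/26 = -48/91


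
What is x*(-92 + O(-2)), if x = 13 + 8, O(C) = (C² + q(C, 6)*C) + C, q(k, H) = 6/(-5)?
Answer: -9198/5 ≈ -1839.6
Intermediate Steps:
q(k, H) = -6/5 (q(k, H) = 6*(-⅕) = -6/5)
O(C) = C² - C/5 (O(C) = (C² - 6*C/5) + C = C² - C/5)
x = 21
x*(-92 + O(-2)) = 21*(-92 - 2*(-⅕ - 2)) = 21*(-92 - 2*(-11/5)) = 21*(-92 + 22/5) = 21*(-438/5) = -9198/5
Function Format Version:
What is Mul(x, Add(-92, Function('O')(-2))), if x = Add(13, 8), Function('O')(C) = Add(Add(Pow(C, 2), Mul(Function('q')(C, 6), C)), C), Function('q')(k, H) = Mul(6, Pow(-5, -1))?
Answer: Rational(-9198, 5) ≈ -1839.6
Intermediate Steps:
Function('q')(k, H) = Rational(-6, 5) (Function('q')(k, H) = Mul(6, Rational(-1, 5)) = Rational(-6, 5))
Function('O')(C) = Add(Pow(C, 2), Mul(Rational(-1, 5), C)) (Function('O')(C) = Add(Add(Pow(C, 2), Mul(Rational(-6, 5), C)), C) = Add(Pow(C, 2), Mul(Rational(-1, 5), C)))
x = 21
Mul(x, Add(-92, Function('O')(-2))) = Mul(21, Add(-92, Mul(-2, Add(Rational(-1, 5), -2)))) = Mul(21, Add(-92, Mul(-2, Rational(-11, 5)))) = Mul(21, Add(-92, Rational(22, 5))) = Mul(21, Rational(-438, 5)) = Rational(-9198, 5)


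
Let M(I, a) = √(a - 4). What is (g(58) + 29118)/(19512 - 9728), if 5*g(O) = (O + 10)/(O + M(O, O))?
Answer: 120476711/40481300 - 51*√6/40481300 ≈ 2.9761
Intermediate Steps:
M(I, a) = √(-4 + a)
g(O) = (10 + O)/(5*(O + √(-4 + O))) (g(O) = ((O + 10)/(O + √(-4 + O)))/5 = ((10 + O)/(O + √(-4 + O)))/5 = (10 + O)/(5*(O + √(-4 + O))))
(g(58) + 29118)/(19512 - 9728) = ((2 + (⅕)*58)/(58 + √(-4 + 58)) + 29118)/(19512 - 9728) = ((2 + 58/5)/(58 + √54) + 29118)/9784 = ((68/5)/(58 + 3*√6) + 29118)*(1/9784) = (68/(5*(58 + 3*√6)) + 29118)*(1/9784) = (29118 + 68/(5*(58 + 3*√6)))*(1/9784) = 14559/4892 + 17/(12230*(58 + 3*√6))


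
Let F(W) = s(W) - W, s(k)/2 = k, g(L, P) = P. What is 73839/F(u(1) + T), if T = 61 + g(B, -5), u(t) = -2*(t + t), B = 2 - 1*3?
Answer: 73839/52 ≈ 1420.0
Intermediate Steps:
B = -1 (B = 2 - 3 = -1)
u(t) = -4*t
s(k) = 2*k
T = 56 (T = 61 - 5 = 56)
F(W) = W (F(W) = 2*W - W = W)
73839/F(u(1) + T) = 73839/(-4*1 + 56) = 73839/(-4 + 56) = 73839/52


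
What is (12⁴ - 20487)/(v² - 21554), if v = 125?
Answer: -249/5929 ≈ -0.041997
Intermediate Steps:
(12⁴ - 20487)/(v² - 21554) = (12⁴ - 20487)/(125² - 21554) = (20736 - 20487)/(15625 - 21554) = 249/(-5929) = 249*(-1/5929) = -249/5929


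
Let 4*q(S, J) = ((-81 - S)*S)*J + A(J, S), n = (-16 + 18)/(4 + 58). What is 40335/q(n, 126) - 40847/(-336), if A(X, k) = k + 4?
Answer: -39325757101/105046032 ≈ -374.37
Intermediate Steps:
A(X, k) = 4 + k
n = 1/31 (n = 2/62 = 2*(1/62) = 1/31 ≈ 0.032258)
q(S, J) = 1 + S/4 + J*S*(-81 - S)/4 (q(S, J) = (((-81 - S)*S)*J + (4 + S))/4 = ((S*(-81 - S))*J + (4 + S))/4 = (J*S*(-81 - S) + (4 + S))/4 = (4 + S + J*S*(-81 - S))/4 = 1 + S/4 + J*S*(-81 - S)/4)
40335/q(n, 126) - 40847/(-336) = 40335/(1 + (1/4)*(1/31) - 81/4*126*1/31 - 1/4*126*(1/31)**2) - 40847/(-336) = 40335/(1 + 1/124 - 5103/62 - 1/4*126*1/961) - 40847*(-1/336) = 40335/(1 + 1/124 - 5103/62 - 63/1922) + 40847/336 = 40335/(-312637/3844) + 40847/336 = 40335*(-3844/312637) + 40847/336 = -155047740/312637 + 40847/336 = -39325757101/105046032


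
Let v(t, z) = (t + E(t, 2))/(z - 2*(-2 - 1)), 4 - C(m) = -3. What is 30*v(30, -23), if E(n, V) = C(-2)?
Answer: -1110/17 ≈ -65.294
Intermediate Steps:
C(m) = 7 (C(m) = 4 - 1*(-3) = 4 + 3 = 7)
E(n, V) = 7
v(t, z) = (7 + t)/(6 + z) (v(t, z) = (t + 7)/(z - 2*(-2 - 1)) = (7 + t)/(z - 2*(-3)) = (7 + t)/(z + 6) = (7 + t)/(6 + z))
30*v(30, -23) = 30*((7 + 30)/(6 - 23)) = 30*(37/(-17)) = 30*(-1/17*37) = 30*(-37/17) = -1110/17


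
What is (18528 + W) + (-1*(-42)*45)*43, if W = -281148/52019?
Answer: 5191111014/52019 ≈ 99793.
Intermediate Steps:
W = -281148/52019 (W = -281148*1/52019 = -281148/52019 ≈ -5.4047)
(18528 + W) + (-1*(-42)*45)*43 = (18528 - 281148/52019) + (-1*(-42)*45)*43 = 963526884/52019 + (42*45)*43 = 963526884/52019 + 1890*43 = 963526884/52019 + 81270 = 5191111014/52019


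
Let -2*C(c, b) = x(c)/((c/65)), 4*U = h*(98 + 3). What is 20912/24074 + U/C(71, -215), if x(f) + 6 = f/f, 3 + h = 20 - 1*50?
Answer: -2841675391/7824050 ≈ -363.20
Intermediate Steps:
h = -33 (h = -3 + (20 - 1*50) = -3 + (20 - 50) = -3 - 30 = -33)
x(f) = -5 (x(f) = -6 + f/f = -6 + 1 = -5)
U = -3333/4 (U = (-33*(98 + 3))/4 = (-33*101)/4 = (1/4)*(-3333) = -3333/4 ≈ -833.25)
C(c, b) = 325/(2*c) (C(c, b) = -(-5)/(2*(c/65)) = -(-5)*65/c/2 = -(-325)/(2*c) = 325/(2*c))
20912/24074 + U/C(71, -215) = 20912/24074 - 3333/(4*((325/2)/71)) = 20912*(1/24074) - 3333/(4*((325/2)*(1/71))) = 10456/12037 - 3333/(4*325/142) = 10456/12037 - 3333/4*142/325 = 10456/12037 - 236643/650 = -2841675391/7824050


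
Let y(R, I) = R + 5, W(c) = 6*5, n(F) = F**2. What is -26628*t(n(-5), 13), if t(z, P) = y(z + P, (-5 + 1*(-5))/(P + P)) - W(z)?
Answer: -346164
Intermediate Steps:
W(c) = 30
y(R, I) = 5 + R
t(z, P) = -25 + P + z (t(z, P) = (5 + (z + P)) - 1*30 = (5 + (P + z)) - 30 = (5 + P + z) - 30 = -25 + P + z)
-26628*t(n(-5), 13) = -26628*(-25 + 13 + (-5)**2) = -26628*(-25 + 13 + 25) = -26628*13 = -346164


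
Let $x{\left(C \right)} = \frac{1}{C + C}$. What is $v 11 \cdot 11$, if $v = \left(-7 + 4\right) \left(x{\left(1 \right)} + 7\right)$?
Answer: $- \frac{5445}{2} \approx -2722.5$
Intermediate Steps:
$x{\left(C \right)} = \frac{1}{2 C}$
$v = - \frac{45}{2}$ ($v = \left(-7 + 4\right) \left(\frac{1}{2 \cdot 1} + 7\right) = - 3 \left(\frac{1}{2} \cdot 1 + 7\right) = - 3 \left(\frac{1}{2} + 7\right) = \left(-3\right) \frac{15}{2} = - \frac{45}{2} \approx -22.5$)
$v 11 \cdot 11 = \left(- \frac{45}{2}\right) 11 \cdot 11 = \left(- \frac{495}{2}\right) 11 = - \frac{5445}{2}$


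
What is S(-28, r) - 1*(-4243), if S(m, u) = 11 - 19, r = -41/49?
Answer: 4235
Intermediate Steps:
r = -41/49 (r = -41*1/49 = -41/49 ≈ -0.83673)
S(m, u) = -8
S(-28, r) - 1*(-4243) = -8 - 1*(-4243) = -8 + 4243 = 4235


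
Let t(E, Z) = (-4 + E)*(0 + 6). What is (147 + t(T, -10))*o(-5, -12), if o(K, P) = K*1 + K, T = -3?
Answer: -1050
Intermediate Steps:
o(K, P) = 2*K (o(K, P) = K + K = 2*K)
t(E, Z) = -24 + 6*E (t(E, Z) = (-4 + E)*6 = -24 + 6*E)
(147 + t(T, -10))*o(-5, -12) = (147 + (-24 + 6*(-3)))*(2*(-5)) = (147 + (-24 - 18))*(-10) = (147 - 42)*(-10) = 105*(-10) = -1050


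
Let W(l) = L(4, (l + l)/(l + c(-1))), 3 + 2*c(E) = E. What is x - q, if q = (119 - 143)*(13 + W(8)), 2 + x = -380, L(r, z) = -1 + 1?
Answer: -70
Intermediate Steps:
c(E) = -3/2 + E/2
L(r, z) = 0
W(l) = 0
x = -382 (x = -2 - 380 = -382)
q = -312 (q = (119 - 143)*(13 + 0) = -24*13 = -312)
x - q = -382 - 1*(-312) = -382 + 312 = -70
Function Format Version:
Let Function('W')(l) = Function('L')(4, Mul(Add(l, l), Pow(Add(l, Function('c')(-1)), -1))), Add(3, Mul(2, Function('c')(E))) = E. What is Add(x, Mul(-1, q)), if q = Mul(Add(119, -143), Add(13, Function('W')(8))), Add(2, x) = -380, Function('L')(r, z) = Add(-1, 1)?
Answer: -70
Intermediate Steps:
Function('c')(E) = Add(Rational(-3, 2), Mul(Rational(1, 2), E))
Function('L')(r, z) = 0
Function('W')(l) = 0
x = -382 (x = Add(-2, -380) = -382)
q = -312 (q = Mul(Add(119, -143), Add(13, 0)) = Mul(-24, 13) = -312)
Add(x, Mul(-1, q)) = Add(-382, Mul(-1, -312)) = Add(-382, 312) = -70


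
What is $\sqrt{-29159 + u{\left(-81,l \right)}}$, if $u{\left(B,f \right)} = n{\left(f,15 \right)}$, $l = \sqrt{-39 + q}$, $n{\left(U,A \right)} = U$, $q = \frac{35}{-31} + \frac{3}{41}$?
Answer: $\frac{\sqrt{-47104644119 + 8897 i \sqrt{1320569}}}{1271} \approx 0.018532 + 170.76 i$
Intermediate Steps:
$q = - \frac{1342}{1271}$ ($q = 35 \left(- \frac{1}{31}\right) + 3 \cdot \frac{1}{41} = - \frac{35}{31} + \frac{3}{41} = - \frac{1342}{1271} \approx -1.0559$)
$l = \frac{7 i \sqrt{1320569}}{1271}$ ($l = \sqrt{-39 - \frac{1342}{1271}} = \sqrt{- \frac{50911}{1271}} = \frac{7 i \sqrt{1320569}}{1271} \approx 6.329 i$)
$u{\left(B,f \right)} = f$
$\sqrt{-29159 + u{\left(-81,l \right)}} = \sqrt{-29159 + \frac{7 i \sqrt{1320569}}{1271}}$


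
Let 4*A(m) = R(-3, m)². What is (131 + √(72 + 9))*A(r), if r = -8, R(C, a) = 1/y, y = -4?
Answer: 35/16 ≈ 2.1875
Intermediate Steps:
R(C, a) = -¼ (R(C, a) = 1/(-4) = -¼)
A(m) = 1/64 (A(m) = (-¼)²/4 = (¼)*(1/16) = 1/64)
(131 + √(72 + 9))*A(r) = (131 + √(72 + 9))*(1/64) = (131 + √81)*(1/64) = (131 + 9)*(1/64) = 140*(1/64) = 35/16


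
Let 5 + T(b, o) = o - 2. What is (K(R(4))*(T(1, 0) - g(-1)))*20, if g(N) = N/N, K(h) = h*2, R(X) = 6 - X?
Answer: -640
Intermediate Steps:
K(h) = 2*h
g(N) = 1
T(b, o) = -7 + o (T(b, o) = -5 + (o - 2) = -5 + (-2 + o) = -7 + o)
(K(R(4))*(T(1, 0) - g(-1)))*20 = ((2*(6 - 1*4))*((-7 + 0) - 1*1))*20 = ((2*(6 - 4))*(-7 - 1))*20 = ((2*2)*(-8))*20 = (4*(-8))*20 = -32*20 = -640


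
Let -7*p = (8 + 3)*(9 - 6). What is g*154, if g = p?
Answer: -726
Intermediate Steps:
p = -33/7 (p = -(8 + 3)*(9 - 6)/7 = -11*3/7 = -⅐*33 = -33/7 ≈ -4.7143)
g = -33/7 ≈ -4.7143
g*154 = -33/7*154 = -726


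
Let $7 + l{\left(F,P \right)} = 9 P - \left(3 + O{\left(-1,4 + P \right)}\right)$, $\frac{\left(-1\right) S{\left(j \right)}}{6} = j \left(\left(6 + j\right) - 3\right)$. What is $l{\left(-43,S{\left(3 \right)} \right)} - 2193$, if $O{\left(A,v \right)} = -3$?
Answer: $-3172$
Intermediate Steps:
$S{\left(j \right)} = - 6 j \left(3 + j\right)$ ($S{\left(j \right)} = - 6 j \left(\left(6 + j\right) - 3\right) = - 6 j \left(3 + j\right)$)
$l{\left(F,P \right)} = -7 + 9 P$ ($l{\left(F,P \right)} = -7 + \left(9 P - 0\right) = -7 + \left(9 P + \left(-3 + 3\right)\right) = -7 + \left(9 P + 0\right) = -7 + 9 P$)
$l{\left(-43,S{\left(3 \right)} \right)} - 2193 = \left(-7 + 9 \left(\left(-6\right) 3 \left(3 + 3\right)\right)\right) - 2193 = \left(-7 + 9 \left(\left(-6\right) 3 \cdot 6\right)\right) - 2193 = \left(-7 + 9 \left(-108\right)\right) - 2193 = \left(-7 - 972\right) - 2193 = -979 - 2193 = -3172$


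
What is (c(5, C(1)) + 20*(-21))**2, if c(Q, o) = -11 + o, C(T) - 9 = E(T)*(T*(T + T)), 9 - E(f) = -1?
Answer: 161604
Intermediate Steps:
E(f) = 10 (E(f) = 9 - 1*(-1) = 9 + 1 = 10)
C(T) = 9 + 20*T**2 (C(T) = 9 + 10*(T*(T + T)) = 9 + 10*(T*(2*T)) = 9 + 10*(2*T**2) = 9 + 20*T**2)
(c(5, C(1)) + 20*(-21))**2 = ((-11 + (9 + 20*1**2)) + 20*(-21))**2 = ((-11 + (9 + 20*1)) - 420)**2 = ((-11 + (9 + 20)) - 420)**2 = ((-11 + 29) - 420)**2 = (18 - 420)**2 = (-402)**2 = 161604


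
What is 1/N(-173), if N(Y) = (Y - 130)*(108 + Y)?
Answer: 1/19695 ≈ 5.0774e-5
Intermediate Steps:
N(Y) = (-130 + Y)*(108 + Y)
1/N(-173) = 1/(-14040 + (-173)² - 22*(-173)) = 1/(-14040 + 29929 + 3806) = 1/19695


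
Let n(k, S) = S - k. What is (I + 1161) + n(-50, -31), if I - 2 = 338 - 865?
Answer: 655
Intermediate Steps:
I = -525 (I = 2 + (338 - 865) = 2 - 527 = -525)
(I + 1161) + n(-50, -31) = (-525 + 1161) + (-31 - 1*(-50)) = 636 + (-31 + 50) = 636 + 19 = 655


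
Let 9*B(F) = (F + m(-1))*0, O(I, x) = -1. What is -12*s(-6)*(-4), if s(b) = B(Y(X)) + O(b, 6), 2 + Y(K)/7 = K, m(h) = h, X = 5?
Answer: -48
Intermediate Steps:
Y(K) = -14 + 7*K
B(F) = 0 (B(F) = ((F - 1)*0)/9 = ((-1 + F)*0)/9 = (⅑)*0 = 0)
s(b) = -1 (s(b) = 0 - 1 = -1)
-12*s(-6)*(-4) = -12*(-1)*(-4) = 12*(-4) = -48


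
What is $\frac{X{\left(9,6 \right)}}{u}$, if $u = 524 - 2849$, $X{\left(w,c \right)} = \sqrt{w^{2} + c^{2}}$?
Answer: $- \frac{\sqrt{13}}{775} \approx -0.0046523$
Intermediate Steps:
$X{\left(w,c \right)} = \sqrt{c^{2} + w^{2}}$
$u = -2325$
$\frac{X{\left(9,6 \right)}}{u} = \frac{\sqrt{6^{2} + 9^{2}}}{-2325} = \sqrt{36 + 81} \left(- \frac{1}{2325}\right) = \sqrt{117} \left(- \frac{1}{2325}\right) = 3 \sqrt{13} \left(- \frac{1}{2325}\right) = - \frac{\sqrt{13}}{775}$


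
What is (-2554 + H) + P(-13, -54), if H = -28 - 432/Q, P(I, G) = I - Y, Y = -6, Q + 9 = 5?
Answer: -2481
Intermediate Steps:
Q = -4 (Q = -9 + 5 = -4)
P(I, G) = 6 + I (P(I, G) = I - 1*(-6) = I + 6 = 6 + I)
H = 80 (H = -28 - 432/(-4) = -28 - 432*(-1)/4 = -28 - 18*(-6) = -28 + 108 = 80)
(-2554 + H) + P(-13, -54) = (-2554 + 80) + (6 - 13) = -2474 - 7 = -2481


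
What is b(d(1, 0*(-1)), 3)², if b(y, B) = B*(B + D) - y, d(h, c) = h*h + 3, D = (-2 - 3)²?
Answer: 6400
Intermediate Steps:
D = 25 (D = (-5)² = 25)
d(h, c) = 3 + h² (d(h, c) = h² + 3 = 3 + h²)
b(y, B) = -y + B*(25 + B) (b(y, B) = B*(B + 25) - y = B*(25 + B) - y = -y + B*(25 + B))
b(d(1, 0*(-1)), 3)² = (3² - (3 + 1²) + 25*3)² = (9 - (3 + 1) + 75)² = (9 - 1*4 + 75)² = (9 - 4 + 75)² = 80² = 6400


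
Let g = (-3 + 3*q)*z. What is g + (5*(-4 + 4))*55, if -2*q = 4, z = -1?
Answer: 9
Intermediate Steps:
q = -2 (q = -½*4 = -2)
g = 9 (g = (-3 + 3*(-2))*(-1) = (-3 - 6)*(-1) = -9*(-1) = 9)
g + (5*(-4 + 4))*55 = 9 + (5*(-4 + 4))*55 = 9 + (5*0)*55 = 9 + 0*55 = 9 + 0 = 9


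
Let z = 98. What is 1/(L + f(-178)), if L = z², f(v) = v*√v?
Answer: 2401/24469142 + 89*I*√178/48938284 ≈ 9.8124e-5 + 2.4263e-5*I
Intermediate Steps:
f(v) = v^(3/2)
L = 9604 (L = 98² = 9604)
1/(L + f(-178)) = 1/(9604 + (-178)^(3/2)) = 1/(9604 - 178*I*√178)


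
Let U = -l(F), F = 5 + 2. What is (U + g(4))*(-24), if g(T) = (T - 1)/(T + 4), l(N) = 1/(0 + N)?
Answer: -39/7 ≈ -5.5714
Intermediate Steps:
F = 7
l(N) = 1/N
g(T) = (-1 + T)/(4 + T)
U = -⅐ (U = -1/7 = -1*⅐ = -⅐ ≈ -0.14286)
(U + g(4))*(-24) = (-⅐ + (-1 + 4)/(4 + 4))*(-24) = (-⅐ + 3/8)*(-24) = (13/56)*(-24) = -39/7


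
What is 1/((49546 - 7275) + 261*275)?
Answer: 1/114046 ≈ 8.7684e-6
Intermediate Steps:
1/((49546 - 7275) + 261*275) = 1/(42271 + 71775) = 1/114046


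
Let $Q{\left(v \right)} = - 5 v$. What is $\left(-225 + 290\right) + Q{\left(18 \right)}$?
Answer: $-25$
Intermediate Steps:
$\left(-225 + 290\right) + Q{\left(18 \right)} = \left(-225 + 290\right) - 90 = 65 - 90 = -25$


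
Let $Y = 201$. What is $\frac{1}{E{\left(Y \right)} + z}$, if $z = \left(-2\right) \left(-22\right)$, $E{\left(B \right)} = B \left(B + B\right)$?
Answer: $\frac{1}{80846} \approx 1.2369 \cdot 10^{-5}$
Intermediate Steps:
$E{\left(B \right)} = 2 B^{2}$ ($E{\left(B \right)} = B 2 B = 2 B^{2}$)
$z = 44$
$\frac{1}{E{\left(Y \right)} + z} = \frac{1}{2 \cdot 201^{2} + 44} = \frac{1}{2 \cdot 40401 + 44} = \frac{1}{80802 + 44} = \frac{1}{80846}$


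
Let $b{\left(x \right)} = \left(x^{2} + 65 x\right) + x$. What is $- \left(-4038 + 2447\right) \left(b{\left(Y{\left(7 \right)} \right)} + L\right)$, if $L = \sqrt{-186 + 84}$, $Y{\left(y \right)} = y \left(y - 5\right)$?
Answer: $1781920 + 1591 i \sqrt{102} \approx 1.7819 \cdot 10^{6} + 16068.0 i$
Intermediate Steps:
$Y{\left(y \right)} = y \left(-5 + y\right)$
$b{\left(x \right)} = x^{2} + 66 x$
$L = i \sqrt{102}$ ($L = \sqrt{-102} = i \sqrt{102} \approx 10.1 i$)
$- \left(-4038 + 2447\right) \left(b{\left(Y{\left(7 \right)} \right)} + L\right) = - \left(-4038 + 2447\right) \left(7 \left(-5 + 7\right) \left(66 + 7 \left(-5 + 7\right)\right) + i \sqrt{102}\right) = - \left(-1591\right) \left(7 \cdot 2 \left(66 + 7 \cdot 2\right) + i \sqrt{102}\right) = - \left(-1591\right) \left(14 \left(66 + 14\right) + i \sqrt{102}\right) = - \left(-1591\right) \left(14 \cdot 80 + i \sqrt{102}\right) = - \left(-1591\right) \left(1120 + i \sqrt{102}\right) = - (-1781920 - 1591 i \sqrt{102}) = 1781920 + 1591 i \sqrt{102}$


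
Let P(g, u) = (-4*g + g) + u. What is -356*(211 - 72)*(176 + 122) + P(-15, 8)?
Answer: -14746179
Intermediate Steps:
P(g, u) = u - 3*g (P(g, u) = -3*g + u = u - 3*g)
-356*(211 - 72)*(176 + 122) + P(-15, 8) = -356*(211 - 72)*(176 + 122) + (8 - 3*(-15)) = -49484*298 + (8 + 45) = -356*41422 + 53 = -14746232 + 53 = -14746179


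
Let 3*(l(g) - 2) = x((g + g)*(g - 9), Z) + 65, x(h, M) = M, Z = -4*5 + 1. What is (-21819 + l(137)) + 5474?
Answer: -48983/3 ≈ -16328.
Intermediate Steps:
Z = -19 (Z = -20 + 1 = -19)
l(g) = 52/3 (l(g) = 2 + (-19 + 65)/3 = 2 + (⅓)*46 = 2 + 46/3 = 52/3)
(-21819 + l(137)) + 5474 = (-21819 + 52/3) + 5474 = -65405/3 + 5474 = -48983/3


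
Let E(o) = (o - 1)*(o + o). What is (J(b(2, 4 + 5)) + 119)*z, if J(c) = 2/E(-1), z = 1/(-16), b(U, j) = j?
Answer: -239/32 ≈ -7.4688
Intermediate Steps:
E(o) = 2*o*(-1 + o) (E(o) = (-1 + o)*(2*o) = 2*o*(-1 + o))
z = -1/16 ≈ -0.062500
J(c) = ½ (J(c) = 2/((2*(-1)*(-1 - 1))) = 2/((2*(-1)*(-2))) = 2/4 = 2*(¼) = ½)
(J(b(2, 4 + 5)) + 119)*z = (½ + 119)*(-1/16) = (239/2)*(-1/16) = -239/32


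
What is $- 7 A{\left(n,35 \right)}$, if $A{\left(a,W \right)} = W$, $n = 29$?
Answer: $-245$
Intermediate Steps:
$- 7 A{\left(n,35 \right)} = \left(-7\right) 35 = -245$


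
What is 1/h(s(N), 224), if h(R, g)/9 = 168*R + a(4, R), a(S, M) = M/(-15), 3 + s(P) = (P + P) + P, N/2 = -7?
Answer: -1/68013 ≈ -1.4703e-5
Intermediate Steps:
N = -14 (N = 2*(-7) = -14)
s(P) = -3 + 3*P (s(P) = -3 + ((P + P) + P) = -3 + (2*P + P) = -3 + 3*P)
a(S, M) = -M/15 (a(S, M) = M*(-1/15) = -M/15)
h(R, g) = 7557*R/5 (h(R, g) = 9*(168*R - R/15) = 9*(2519*R/15) = 7557*R/5)
1/h(s(N), 224) = 1/(7557*(-3 + 3*(-14))/5) = 1/(7557*(-3 - 42)/5) = 1/((7557/5)*(-45)) = 1/(-68013) = -1/68013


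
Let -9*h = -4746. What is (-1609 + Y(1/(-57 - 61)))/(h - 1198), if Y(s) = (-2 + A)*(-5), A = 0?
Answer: 4797/2012 ≈ 2.3842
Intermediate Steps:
Y(s) = 10 (Y(s) = (-2 + 0)*(-5) = -2*(-5) = 10)
h = 1582/3 (h = -1/9*(-4746) = 1582/3 ≈ 527.33)
(-1609 + Y(1/(-57 - 61)))/(h - 1198) = (-1609 + 10)/(1582/3 - 1198) = -1599/(-2012/3) = -1599*(-3/2012) = 4797/2012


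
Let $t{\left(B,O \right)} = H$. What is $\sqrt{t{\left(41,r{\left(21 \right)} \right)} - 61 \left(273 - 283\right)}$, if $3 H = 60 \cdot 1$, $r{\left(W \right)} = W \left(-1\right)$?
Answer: $3 \sqrt{70} \approx 25.1$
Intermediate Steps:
$r{\left(W \right)} = - W$
$H = 20$ ($H = \frac{60 \cdot 1}{3} = \frac{1}{3} \cdot 60 = 20$)
$t{\left(B,O \right)} = 20$
$\sqrt{t{\left(41,r{\left(21 \right)} \right)} - 61 \left(273 - 283\right)} = \sqrt{20 - 61 \left(273 - 283\right)} = \sqrt{20 - -610} = \sqrt{20 + 610} = \sqrt{630} = 3 \sqrt{70}$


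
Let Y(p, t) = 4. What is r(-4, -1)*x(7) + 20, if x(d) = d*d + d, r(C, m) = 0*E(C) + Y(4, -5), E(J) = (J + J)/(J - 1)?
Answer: 244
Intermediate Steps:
E(J) = 2*J/(-1 + J) (E(J) = (2*J)/(-1 + J) = 2*J/(-1 + J))
r(C, m) = 4 (r(C, m) = 0*(2*C/(-1 + C)) + 4 = 0 + 4 = 4)
x(d) = d + d² (x(d) = d² + d = d + d²)
r(-4, -1)*x(7) + 20 = 4*(7*(1 + 7)) + 20 = 4*(7*8) + 20 = 4*56 + 20 = 224 + 20 = 244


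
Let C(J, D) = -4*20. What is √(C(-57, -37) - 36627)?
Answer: I*√36707 ≈ 191.59*I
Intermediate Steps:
C(J, D) = -80
√(C(-57, -37) - 36627) = √(-80 - 36627) = √(-36707) = I*√36707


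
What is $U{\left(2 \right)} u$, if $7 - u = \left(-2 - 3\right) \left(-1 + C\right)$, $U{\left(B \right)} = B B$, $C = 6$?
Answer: $128$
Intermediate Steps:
$U{\left(B \right)} = B^{2}$
$u = 32$ ($u = 7 - \left(-2 - 3\right) \left(-1 + 6\right) = 7 - \left(-5\right) 5 = 7 - -25 = 7 + 25 = 32$)
$U{\left(2 \right)} u = 2^{2} \cdot 32 = 4 \cdot 32 = 128$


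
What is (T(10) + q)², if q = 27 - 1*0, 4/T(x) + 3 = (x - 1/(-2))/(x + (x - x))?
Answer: 946729/1521 ≈ 622.44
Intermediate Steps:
T(x) = 4/(-3 + (½ + x)/x) (T(x) = 4/(-3 + (x - 1/(-2))/(x + (x - x))) = 4/(-3 + (x - 1*(-½))/(x + 0)) = 4/(-3 + (x + ½)/x) = 4/(-3 + (½ + x)/x))
q = 27 (q = 27 + 0 = 27)
(T(10) + q)² = (-8*10/(-1 + 4*10) + 27)² = (-8*10/(-1 + 40) + 27)² = (-8*10/39 + 27)² = (-8*10*1/39 + 27)² = (-80/39 + 27)² = (973/39)² = 946729/1521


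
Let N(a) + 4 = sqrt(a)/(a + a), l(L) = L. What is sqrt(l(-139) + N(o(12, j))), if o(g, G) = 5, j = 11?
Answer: sqrt(-14300 + 10*sqrt(5))/10 ≈ 11.949*I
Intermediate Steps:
N(a) = -4 + 1/(2*sqrt(a)) (N(a) = -4 + sqrt(a)/(a + a) = -4 + sqrt(a)/((2*a)) = -4 + (1/(2*a))*sqrt(a) = -4 + 1/(2*sqrt(a)))
sqrt(l(-139) + N(o(12, j))) = sqrt(-139 + (-4 + 1/(2*sqrt(5)))) = sqrt(-139 + (-4 + (sqrt(5)/5)/2)) = sqrt(-139 + (-4 + sqrt(5)/10)) = sqrt(-143 + sqrt(5)/10)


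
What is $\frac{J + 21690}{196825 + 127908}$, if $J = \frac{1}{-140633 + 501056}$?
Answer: $\frac{7817574871}{117041242059} \approx 0.066793$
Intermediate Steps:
$J = \frac{1}{360423} \approx 2.7745 \cdot 10^{-6}$
$\frac{J + 21690}{196825 + 127908} = \frac{\frac{1}{360423} + 21690}{196825 + 127908} = \frac{7817574871}{360423 \cdot 324733} = \frac{7817574871}{360423} \cdot \frac{1}{324733} = \frac{7817574871}{117041242059}$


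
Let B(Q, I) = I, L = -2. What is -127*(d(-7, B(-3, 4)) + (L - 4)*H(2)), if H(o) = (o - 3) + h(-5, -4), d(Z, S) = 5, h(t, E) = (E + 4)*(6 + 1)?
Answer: -1397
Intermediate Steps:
h(t, E) = 28 + 7*E (h(t, E) = (4 + E)*7 = 28 + 7*E)
H(o) = -3 + o (H(o) = (o - 3) + (28 + 7*(-4)) = (-3 + o) + (28 - 28) = (-3 + o) + 0 = -3 + o)
-127*(d(-7, B(-3, 4)) + (L - 4)*H(2)) = -127*(5 + (-2 - 4)*(-3 + 2)) = -127*(5 - 6*(-1)) = -127*(5 + 6) = -127*11 = -1397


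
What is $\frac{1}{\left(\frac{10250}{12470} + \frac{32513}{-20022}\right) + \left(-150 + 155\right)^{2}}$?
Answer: $\frac{24967434}{604164689} \approx 0.041326$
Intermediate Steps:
$\frac{1}{\left(\frac{10250}{12470} + \frac{32513}{-20022}\right) + \left(-150 + 155\right)^{2}} = \frac{1}{\left(10250 \cdot \frac{1}{12470} + 32513 \left(- \frac{1}{20022}\right)\right) + 5^{2}} = \frac{1}{\left(\frac{1025}{1247} - \frac{32513}{20022}\right) + 25} = \frac{1}{- \frac{20021161}{24967434} + 25} = \frac{1}{\frac{604164689}{24967434}} = \frac{24967434}{604164689}$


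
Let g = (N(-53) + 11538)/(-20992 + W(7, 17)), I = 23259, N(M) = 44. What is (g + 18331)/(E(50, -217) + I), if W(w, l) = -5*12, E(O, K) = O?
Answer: 192946315/245350534 ≈ 0.78641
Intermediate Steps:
W(w, l) = -60
g = -5791/10526 (g = (44 + 11538)/(-20992 - 60) = 11582/(-21052) = 11582*(-1/21052) = -5791/10526 ≈ -0.55016)
(g + 18331)/(E(50, -217) + I) = (-5791/10526 + 18331)/(50 + 23259) = (192946315/10526)/23309 = (192946315/10526)*(1/23309) = 192946315/245350534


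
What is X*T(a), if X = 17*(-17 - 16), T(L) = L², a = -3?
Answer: -5049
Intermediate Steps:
X = -561 (X = 17*(-33) = -561)
X*T(a) = -561*(-3)² = -561*9 = -5049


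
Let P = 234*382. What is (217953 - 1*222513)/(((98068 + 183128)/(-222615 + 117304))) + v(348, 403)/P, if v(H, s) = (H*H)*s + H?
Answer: 43711099365/19394713 ≈ 2253.8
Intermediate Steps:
v(H, s) = H + s*H² (v(H, s) = H²*s + H = s*H² + H = H + s*H²)
P = 89388
(217953 - 1*222513)/(((98068 + 183128)/(-222615 + 117304))) + v(348, 403)/P = (217953 - 1*222513)/(((98068 + 183128)/(-222615 + 117304))) + (348*(1 + 348*403))/89388 = (217953 - 222513)/((281196/(-105311))) + (348*(1 + 140244))*(1/89388) = -4560/(281196*(-1/105311)) + (348*140245)*(1/89388) = -4560/(-281196/105311) + 48805260*(1/89388) = -4560*(-105311/281196) + 4067105/7449 = 40018180/23433 + 4067105/7449 = 43711099365/19394713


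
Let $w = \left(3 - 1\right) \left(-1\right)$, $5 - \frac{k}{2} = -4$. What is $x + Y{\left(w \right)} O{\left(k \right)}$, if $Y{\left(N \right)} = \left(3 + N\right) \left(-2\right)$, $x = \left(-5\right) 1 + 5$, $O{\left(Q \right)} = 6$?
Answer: $-12$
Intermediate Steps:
$k = 18$ ($k = 10 - -8 = 10 + 8 = 18$)
$x = 0$ ($x = -5 + 5 = 0$)
$w = -2$ ($w = 2 \left(-1\right) = -2$)
$Y{\left(N \right)} = -6 - 2 N$
$x + Y{\left(w \right)} O{\left(k \right)} = 0 + \left(-6 - -4\right) 6 = 0 + \left(-6 + 4\right) 6 = 0 - 12 = -12$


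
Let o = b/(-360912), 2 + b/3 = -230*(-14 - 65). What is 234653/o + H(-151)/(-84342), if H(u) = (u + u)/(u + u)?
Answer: -99206203939553/63846894 ≈ -1.5538e+6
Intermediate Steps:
b = 54504 (b = -6 + 3*(-230*(-14 - 65)) = -6 + 3*(-230*(-79)) = -6 + 3*18170 = -6 + 54510 = 54504)
o = -2271/15038 (o = 54504/(-360912) = 54504*(-1/360912) = -2271/15038 ≈ -0.15102)
H(u) = 1 (H(u) = (2*u)/((2*u)) = (2*u)*(1/(2*u)) = 1)
234653/o + H(-151)/(-84342) = 234653/(-2271/15038) + 1/(-84342) = 234653*(-15038/2271) + 1*(-1/84342) = -3528711814/2271 - 1/84342 = -99206203939553/63846894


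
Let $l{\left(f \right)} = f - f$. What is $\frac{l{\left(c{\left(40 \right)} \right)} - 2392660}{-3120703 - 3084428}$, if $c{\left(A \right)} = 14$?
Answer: $\frac{2392660}{6205131} \approx 0.38559$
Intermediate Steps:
$l{\left(f \right)} = 0$
$\frac{l{\left(c{\left(40 \right)} \right)} - 2392660}{-3120703 - 3084428} = \frac{0 - 2392660}{-3120703 - 3084428} = - \frac{2392660}{-6205131} = \left(-2392660\right) \left(- \frac{1}{6205131}\right) = \frac{2392660}{6205131}$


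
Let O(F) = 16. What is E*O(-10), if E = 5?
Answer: 80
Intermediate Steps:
E*O(-10) = 5*16 = 80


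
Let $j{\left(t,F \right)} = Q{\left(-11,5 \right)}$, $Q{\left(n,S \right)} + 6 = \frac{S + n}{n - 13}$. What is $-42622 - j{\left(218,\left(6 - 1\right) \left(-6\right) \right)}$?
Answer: $- \frac{170465}{4} \approx -42616.0$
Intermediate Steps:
$Q{\left(n,S \right)} = -6 + \frac{S + n}{-13 + n}$ ($Q{\left(n,S \right)} = -6 + \frac{S + n}{n - 13} = -6 + \frac{S + n}{-13 + n}$)
$j{\left(t,F \right)} = - \frac{23}{4}$ ($j{\left(t,F \right)} = \frac{78 + 5 - -55}{-13 - 11} = \frac{78 + 5 + 55}{-24} = \left(- \frac{1}{24}\right) 138 = - \frac{23}{4}$)
$-42622 - j{\left(218,\left(6 - 1\right) \left(-6\right) \right)} = -42622 - - \frac{23}{4} = -42622 + \frac{23}{4} = - \frac{170465}{4}$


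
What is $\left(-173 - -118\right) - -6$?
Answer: $-49$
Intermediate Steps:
$\left(-173 - -118\right) - -6 = \left(-173 + 118\right) + \left(11 - 5\right) = -55 + 6 = -49$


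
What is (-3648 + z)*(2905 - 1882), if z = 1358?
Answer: -2342670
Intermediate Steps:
(-3648 + z)*(2905 - 1882) = (-3648 + 1358)*(2905 - 1882) = -2290*1023 = -2342670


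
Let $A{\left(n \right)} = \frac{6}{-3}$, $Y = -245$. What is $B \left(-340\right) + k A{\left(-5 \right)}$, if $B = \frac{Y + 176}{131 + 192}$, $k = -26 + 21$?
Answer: $\frac{1570}{19} \approx 82.632$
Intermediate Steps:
$k = -5$
$A{\left(n \right)} = -2$ ($A{\left(n \right)} = 6 \left(- \frac{1}{3}\right) = -2$)
$B = - \frac{69}{323}$ ($B = \frac{-245 + 176}{131 + 192} = - \frac{69}{323} \approx -0.21362$)
$B \left(-340\right) + k A{\left(-5 \right)} = \left(- \frac{69}{323}\right) \left(-340\right) - -10 = \frac{1380}{19} + 10 = \frac{1570}{19}$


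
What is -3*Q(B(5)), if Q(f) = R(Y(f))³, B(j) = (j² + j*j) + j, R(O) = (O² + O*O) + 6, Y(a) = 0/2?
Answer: -648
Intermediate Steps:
Y(a) = 0 (Y(a) = 0*(½) = 0)
R(O) = 6 + 2*O² (R(O) = (O² + O²) + 6 = 2*O² + 6 = 6 + 2*O²)
B(j) = j + 2*j² (B(j) = (j² + j²) + j = 2*j² + j = j + 2*j²)
Q(f) = 216 (Q(f) = (6 + 2*0²)³ = (6 + 2*0)³ = (6 + 0)³ = 6³ = 216)
-3*Q(B(5)) = -3*216 = -648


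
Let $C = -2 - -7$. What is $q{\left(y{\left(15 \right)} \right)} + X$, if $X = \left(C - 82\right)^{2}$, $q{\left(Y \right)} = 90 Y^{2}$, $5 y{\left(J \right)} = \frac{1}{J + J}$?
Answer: $\frac{1482251}{250} \approx 5929.0$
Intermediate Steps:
$y{\left(J \right)} = \frac{1}{10 J}$ ($y{\left(J \right)} = \frac{1}{5 \left(J + J\right)} = \frac{1}{5 \cdot 2 J} = \frac{\frac{1}{2} \frac{1}{J}}{5} = \frac{1}{10 J}$)
$C = 5$ ($C = -2 + 7 = 5$)
$X = 5929$ ($X = \left(5 - 82\right)^{2} = \left(-77\right)^{2} = 5929$)
$q{\left(y{\left(15 \right)} \right)} + X = 90 \left(\frac{1}{10 \cdot 15}\right)^{2} + 5929 = 90 \left(\frac{1}{10} \cdot \frac{1}{15}\right)^{2} + 5929 = \frac{90}{22500} + 5929 = 90 \cdot \frac{1}{22500} + 5929 = \frac{1}{250} + 5929 = \frac{1482251}{250}$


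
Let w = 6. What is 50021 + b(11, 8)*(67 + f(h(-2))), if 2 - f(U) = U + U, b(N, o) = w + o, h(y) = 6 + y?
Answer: 50875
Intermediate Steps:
b(N, o) = 6 + o
f(U) = 2 - 2*U (f(U) = 2 - (U + U) = 2 - 2*U)
50021 + b(11, 8)*(67 + f(h(-2))) = 50021 + (6 + 8)*(67 + (2 - 2*(6 - 2))) = 50021 + 14*(67 + (2 - 2*4)) = 50021 + 14*(67 + (2 - 8)) = 50021 + 14*(67 - 6) = 50021 + 14*61 = 50021 + 854 = 50875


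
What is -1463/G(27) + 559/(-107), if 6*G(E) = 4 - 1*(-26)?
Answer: -159336/535 ≈ -297.82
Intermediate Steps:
G(E) = 5 (G(E) = (4 - 1*(-26))/6 = (4 + 26)/6 = (⅙)*30 = 5)
-1463/G(27) + 559/(-107) = -1463/5 + 559/(-107) = -1463*⅕ + 559*(-1/107) = -1463/5 - 559/107 = -159336/535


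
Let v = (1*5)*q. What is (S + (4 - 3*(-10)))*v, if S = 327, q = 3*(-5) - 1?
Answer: -28880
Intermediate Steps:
q = -16 (q = -15 - 1 = -16)
v = -80 (v = (1*5)*(-16) = 5*(-16) = -80)
(S + (4 - 3*(-10)))*v = (327 + (4 - 3*(-10)))*(-80) = (327 + (4 + 30))*(-80) = (327 + 34)*(-80) = 361*(-80) = -28880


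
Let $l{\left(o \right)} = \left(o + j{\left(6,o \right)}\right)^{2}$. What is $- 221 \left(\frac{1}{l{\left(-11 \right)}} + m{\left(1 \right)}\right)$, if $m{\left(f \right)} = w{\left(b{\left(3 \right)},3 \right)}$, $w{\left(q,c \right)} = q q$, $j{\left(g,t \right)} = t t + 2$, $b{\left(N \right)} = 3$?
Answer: $- \frac{24950237}{12544} \approx -1989.0$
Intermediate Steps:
$j{\left(g,t \right)} = 2 + t^{2}$ ($j{\left(g,t \right)} = t^{2} + 2 = 2 + t^{2}$)
$w{\left(q,c \right)} = q^{2}$
$l{\left(o \right)} = \left(2 + o + o^{2}\right)^{2}$ ($l{\left(o \right)} = \left(o + \left(2 + o^{2}\right)\right)^{2} = \left(2 + o + o^{2}\right)^{2}$)
$m{\left(f \right)} = 9$ ($m{\left(f \right)} = 3^{2} = 9$)
$- 221 \left(\frac{1}{l{\left(-11 \right)}} + m{\left(1 \right)}\right) = - 221 \left(\frac{1}{\left(2 - 11 + \left(-11\right)^{2}\right)^{2}} + 9\right) = - 221 \left(\frac{1}{\left(2 - 11 + 121\right)^{2}} + 9\right) = - 221 \left(\frac{1}{112^{2}} + 9\right) = - 221 \left(\frac{1}{12544} + 9\right) = \left(-221\right) \frac{112897}{12544} = - \frac{24950237}{12544}$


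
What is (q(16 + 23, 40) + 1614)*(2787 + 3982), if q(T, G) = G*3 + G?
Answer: 12008206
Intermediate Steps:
q(T, G) = 4*G (q(T, G) = 3*G + G = 4*G)
(q(16 + 23, 40) + 1614)*(2787 + 3982) = (4*40 + 1614)*(2787 + 3982) = (160 + 1614)*6769 = 1774*6769 = 12008206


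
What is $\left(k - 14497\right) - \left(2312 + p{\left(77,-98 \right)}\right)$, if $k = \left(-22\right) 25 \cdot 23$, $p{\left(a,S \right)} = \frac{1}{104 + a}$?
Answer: $- \frac{5332080}{181} \approx -29459.0$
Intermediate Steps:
$k = -12650$ ($k = \left(-550\right) 23 = -12650$)
$\left(k - 14497\right) - \left(2312 + p{\left(77,-98 \right)}\right) = \left(-12650 - 14497\right) - \left(2312 + \frac{1}{104 + 77}\right) = -27147 - \frac{418473}{181} = - \frac{5332080}{181}$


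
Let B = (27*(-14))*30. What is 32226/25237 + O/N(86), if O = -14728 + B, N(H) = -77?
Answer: 94337074/277607 ≈ 339.82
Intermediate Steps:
B = -11340 (B = -378*30 = -11340)
O = -26068 (O = -14728 - 11340 = -26068)
32226/25237 + O/N(86) = 32226/25237 - 26068/(-77) = 32226*(1/25237) - 26068*(-1/77) = 32226/25237 + 3724/11 = 94337074/277607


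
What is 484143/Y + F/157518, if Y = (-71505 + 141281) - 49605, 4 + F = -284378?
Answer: 3918053764/176516421 ≈ 22.197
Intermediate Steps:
F = -284382 (F = -4 - 284378 = -284382)
Y = 20171 (Y = 69776 - 49605 = 20171)
484143/Y + F/157518 = 484143/20171 - 284382/157518 = 484143*(1/20171) - 284382*1/157518 = 484143/20171 - 15799/8751 = 3918053764/176516421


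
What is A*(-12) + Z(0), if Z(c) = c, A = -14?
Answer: 168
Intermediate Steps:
A*(-12) + Z(0) = -14*(-12) + 0 = 168 + 0 = 168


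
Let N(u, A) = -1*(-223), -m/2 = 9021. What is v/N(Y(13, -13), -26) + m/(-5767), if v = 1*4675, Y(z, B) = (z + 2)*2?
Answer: 30984091/1286041 ≈ 24.093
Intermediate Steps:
m = -18042 (m = -2*9021 = -18042)
Y(z, B) = 4 + 2*z (Y(z, B) = (2 + z)*2 = 4 + 2*z)
N(u, A) = 223
v = 4675
v/N(Y(13, -13), -26) + m/(-5767) = 4675/223 - 18042/(-5767) = 4675*(1/223) - 18042*(-1/5767) = 4675/223 + 18042/5767 = 30984091/1286041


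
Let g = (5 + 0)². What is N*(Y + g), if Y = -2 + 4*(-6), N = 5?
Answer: -5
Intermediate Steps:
Y = -26 (Y = -2 - 24 = -26)
g = 25 (g = 5² = 25)
N*(Y + g) = 5*(-26 + 25) = 5*(-1) = -5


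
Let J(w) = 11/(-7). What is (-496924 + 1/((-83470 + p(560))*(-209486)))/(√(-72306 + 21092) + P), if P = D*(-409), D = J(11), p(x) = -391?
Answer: -274928046821787907779/399673854369052202 + 427760908591357047*I*√51214/399673854369052202 ≈ -687.88 + 242.21*I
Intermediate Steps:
J(w) = -11/7 (J(w) = 11*(-⅐) = -11/7)
D = -11/7 ≈ -1.5714
P = 4499/7 (P = -11/7*(-409) = 4499/7 ≈ 642.71)
(-496924 + 1/((-83470 + p(560))*(-209486)))/(√(-72306 + 21092) + P) = (-496924 + 1/(-83470 - 391*(-209486)))/(√(-72306 + 21092) + 4499/7) = (-496924 - 1/209486/(-83861))/(√(-51214) + 4499/7) = (-496924 - 1/83861*(-1/209486))/(I*√51214 + 4499/7) = (-496924 + 1/17567705446)/(4499/7 + I*√51214) = -8729814461048103/(17567705446*(4499/7 + I*√51214))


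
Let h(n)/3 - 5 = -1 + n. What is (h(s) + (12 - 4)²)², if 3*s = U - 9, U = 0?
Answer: 4489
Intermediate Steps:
s = -3 (s = (0 - 9)/3 = (⅓)*(-9) = -3)
h(n) = 12 + 3*n (h(n) = 15 + 3*(-1 + n) = 15 + (-3 + 3*n) = 12 + 3*n)
(h(s) + (12 - 4)²)² = ((12 + 3*(-3)) + (12 - 4)²)² = ((12 - 9) + 8²)² = (3 + 64)² = 67² = 4489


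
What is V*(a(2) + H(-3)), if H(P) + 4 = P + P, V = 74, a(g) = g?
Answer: -592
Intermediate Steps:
H(P) = -4 + 2*P (H(P) = -4 + (P + P) = -4 + 2*P)
V*(a(2) + H(-3)) = 74*(2 + (-4 + 2*(-3))) = 74*(2 + (-4 - 6)) = 74*(2 - 10) = 74*(-8) = -592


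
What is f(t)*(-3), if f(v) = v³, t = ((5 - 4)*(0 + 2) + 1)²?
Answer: -2187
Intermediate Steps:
t = 9 (t = (1*2 + 1)² = (2 + 1)² = 3² = 9)
f(t)*(-3) = 9³*(-3) = 729*(-3) = -2187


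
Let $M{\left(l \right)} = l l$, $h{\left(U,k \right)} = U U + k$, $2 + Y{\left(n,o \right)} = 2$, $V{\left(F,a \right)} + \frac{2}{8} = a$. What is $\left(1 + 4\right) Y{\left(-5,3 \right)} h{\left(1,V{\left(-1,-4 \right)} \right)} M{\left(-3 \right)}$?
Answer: $0$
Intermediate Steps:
$V{\left(F,a \right)} = - \frac{1}{4} + a$
$Y{\left(n,o \right)} = 0$ ($Y{\left(n,o \right)} = -2 + 2 = 0$)
$h{\left(U,k \right)} = k + U^{2}$ ($h{\left(U,k \right)} = U^{2} + k = k + U^{2}$)
$M{\left(l \right)} = l^{2}$
$\left(1 + 4\right) Y{\left(-5,3 \right)} h{\left(1,V{\left(-1,-4 \right)} \right)} M{\left(-3 \right)} = \left(1 + 4\right) 0 \left(\left(- \frac{1}{4} - 4\right) + 1^{2}\right) \left(-3\right)^{2} = 5 \cdot 0 \left(- \frac{17}{4} + 1\right) 9 = 0 \left(- \frac{13}{4}\right) 9 = 0 \cdot 9 = 0$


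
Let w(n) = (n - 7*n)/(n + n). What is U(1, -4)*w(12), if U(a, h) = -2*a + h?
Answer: 18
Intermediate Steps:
U(a, h) = h - 2*a
w(n) = -3 (w(n) = (-6*n)/((2*n)) = (-6*n)*(1/(2*n)) = -3)
U(1, -4)*w(12) = (-4 - 2*1)*(-3) = (-4 - 2)*(-3) = -6*(-3) = 18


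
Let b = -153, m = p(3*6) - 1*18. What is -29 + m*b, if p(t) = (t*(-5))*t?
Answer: 250585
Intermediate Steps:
p(t) = -5*t² (p(t) = (-5*t)*t = -5*t²)
m = -1638 (m = -5*(3*6)² - 1*18 = -5*18² - 18 = -5*324 - 18 = -1620 - 18 = -1638)
-29 + m*b = -29 - 1638*(-153) = -29 + 250614 = 250585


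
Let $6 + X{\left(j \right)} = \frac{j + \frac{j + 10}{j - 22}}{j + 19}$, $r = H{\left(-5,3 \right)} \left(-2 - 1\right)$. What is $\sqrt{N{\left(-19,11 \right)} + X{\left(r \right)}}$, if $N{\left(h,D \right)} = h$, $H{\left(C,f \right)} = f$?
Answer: $\frac{i \sqrt{24893}}{31} \approx 5.0895 i$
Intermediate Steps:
$r = -9$ ($r = 3 \left(-2 - 1\right) = 3 \left(-3\right) = -9$)
$X{\left(j \right)} = -6 + \frac{j + \frac{10 + j}{-22 + j}}{19 + j}$ ($X{\left(j \right)} = -6 + \frac{j + \frac{j + 10}{j - 22}}{j + 19} = -6 + \frac{j + \frac{10 + j}{-22 + j}}{19 + j}$)
$\sqrt{N{\left(-19,11 \right)} + X{\left(r \right)}} = \sqrt{-19 + \frac{-2518 + 3 \left(-9\right) + 5 \left(-9\right)^{2}}{418 - \left(-9\right)^{2} + 3 \left(-9\right)}} = \sqrt{-19 + \frac{-2518 - 27 + 5 \cdot 81}{418 - 81 - 27}} = \sqrt{-19 + \frac{-2518 - 27 + 405}{418 - 81 - 27}} = \sqrt{-19 + \frac{1}{310} \left(-2140\right)} = \sqrt{-19 - \frac{214}{31}} = \sqrt{- \frac{803}{31}} = \frac{i \sqrt{24893}}{31}$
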